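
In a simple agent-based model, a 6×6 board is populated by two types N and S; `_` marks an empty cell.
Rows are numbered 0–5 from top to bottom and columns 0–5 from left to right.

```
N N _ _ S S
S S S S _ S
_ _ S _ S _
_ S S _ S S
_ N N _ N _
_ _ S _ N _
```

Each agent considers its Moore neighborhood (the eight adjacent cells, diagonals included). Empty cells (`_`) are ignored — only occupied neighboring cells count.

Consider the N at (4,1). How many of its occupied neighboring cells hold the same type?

Occupied neighbors of (4,1): (3,1)=S, (3,2)=S, (4,2)=N, (5,2)=S.
Same type (N): 1 of 4.

1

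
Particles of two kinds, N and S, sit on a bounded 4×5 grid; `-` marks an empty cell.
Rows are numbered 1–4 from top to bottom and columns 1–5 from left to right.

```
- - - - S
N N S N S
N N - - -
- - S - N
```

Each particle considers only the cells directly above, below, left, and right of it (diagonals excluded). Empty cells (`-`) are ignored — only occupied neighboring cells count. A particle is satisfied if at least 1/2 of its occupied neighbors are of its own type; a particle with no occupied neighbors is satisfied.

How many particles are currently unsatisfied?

(1,5)S 1/1 ok
(2,1)N 2/2 ok
(2,2)N 2/3 ok
(2,3)S 0/2 unhappy
(2,4)N 0/2 unhappy
(2,5)S 1/2 ok
(3,1)N 2/2 ok
(3,2)N 2/2 ok
(4,3)S 0/0 ok
(4,5)N 0/0 ok
Unsatisfied: (2,3), (2,4) — 2 in total.

2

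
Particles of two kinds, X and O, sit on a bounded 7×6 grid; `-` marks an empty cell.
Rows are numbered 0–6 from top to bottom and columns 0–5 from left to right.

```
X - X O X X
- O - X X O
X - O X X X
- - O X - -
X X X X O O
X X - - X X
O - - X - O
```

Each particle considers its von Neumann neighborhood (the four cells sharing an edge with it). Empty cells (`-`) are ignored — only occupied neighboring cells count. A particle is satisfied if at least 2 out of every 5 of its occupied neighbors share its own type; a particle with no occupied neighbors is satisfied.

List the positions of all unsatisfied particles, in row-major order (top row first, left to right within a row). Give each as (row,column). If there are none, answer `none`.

(0,2), (0,3), (1,5), (3,2), (4,4), (5,5), (6,0), (6,5)

(0,0)X 0/0 ✓
(0,2)X 0/1 ✗
(0,3)O 0/3 ✗
(0,4)X 2/3 ✓
(0,5)X 1/2 ✓
(1,1)O 0/0 ✓
(1,3)X 2/3 ✓
(1,4)X 3/4 ✓
(1,5)O 0/3 ✗
(2,0)X 0/0 ✓
(2,2)O 1/2 ✓
(2,3)X 3/4 ✓
(2,4)X 3/3 ✓
(2,5)X 1/2 ✓
(3,2)O 1/3 ✗
(3,3)X 2/3 ✓
(4,0)X 2/2 ✓
(4,1)X 3/3 ✓
(4,2)X 2/3 ✓
(4,3)X 2/3 ✓
(4,4)O 1/3 ✗
(4,5)O 1/2 ✓
(5,0)X 2/3 ✓
(5,1)X 2/2 ✓
(5,4)X 1/2 ✓
(5,5)X 1/3 ✗
(6,0)O 0/1 ✗
(6,3)X 0/0 ✓
(6,5)O 0/1 ✗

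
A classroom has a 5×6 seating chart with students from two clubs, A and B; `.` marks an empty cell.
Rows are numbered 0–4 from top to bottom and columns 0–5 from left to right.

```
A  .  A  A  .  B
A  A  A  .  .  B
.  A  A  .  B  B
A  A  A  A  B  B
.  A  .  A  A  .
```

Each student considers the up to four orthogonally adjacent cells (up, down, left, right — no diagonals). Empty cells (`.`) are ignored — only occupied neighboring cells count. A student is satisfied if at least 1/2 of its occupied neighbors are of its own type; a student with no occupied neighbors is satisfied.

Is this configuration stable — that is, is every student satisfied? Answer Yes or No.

Yes

(0,0)A 1/1 ✓
(0,2)A 2/2 ✓
(0,3)A 1/1 ✓
(0,5)B 1/1 ✓
(1,0)A 2/2 ✓
(1,1)A 3/3 ✓
(1,2)A 3/3 ✓
(1,5)B 2/2 ✓
(2,1)A 3/3 ✓
(2,2)A 3/3 ✓
(2,4)B 2/2 ✓
(2,5)B 3/3 ✓
(3,0)A 1/1 ✓
(3,1)A 4/4 ✓
(3,2)A 3/3 ✓
(3,3)A 2/3 ✓
(3,4)B 2/4 ✓
(3,5)B 2/2 ✓
(4,1)A 1/1 ✓
(4,3)A 2/2 ✓
(4,4)A 1/2 ✓
All meet the threshold, so the configuration is stable.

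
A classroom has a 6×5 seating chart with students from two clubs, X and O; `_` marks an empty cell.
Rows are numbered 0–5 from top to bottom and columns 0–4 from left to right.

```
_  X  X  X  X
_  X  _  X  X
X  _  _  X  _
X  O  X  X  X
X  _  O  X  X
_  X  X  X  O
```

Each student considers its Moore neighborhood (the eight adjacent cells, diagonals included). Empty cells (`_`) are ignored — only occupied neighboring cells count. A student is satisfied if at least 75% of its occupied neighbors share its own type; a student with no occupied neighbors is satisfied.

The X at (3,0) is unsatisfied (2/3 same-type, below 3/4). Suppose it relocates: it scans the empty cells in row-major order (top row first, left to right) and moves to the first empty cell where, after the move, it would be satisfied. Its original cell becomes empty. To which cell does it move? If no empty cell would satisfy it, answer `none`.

Vacating (3,0). Empty cells in order:
  (0,0): 2/2 same-type → satisfied — stop here.

(0,0)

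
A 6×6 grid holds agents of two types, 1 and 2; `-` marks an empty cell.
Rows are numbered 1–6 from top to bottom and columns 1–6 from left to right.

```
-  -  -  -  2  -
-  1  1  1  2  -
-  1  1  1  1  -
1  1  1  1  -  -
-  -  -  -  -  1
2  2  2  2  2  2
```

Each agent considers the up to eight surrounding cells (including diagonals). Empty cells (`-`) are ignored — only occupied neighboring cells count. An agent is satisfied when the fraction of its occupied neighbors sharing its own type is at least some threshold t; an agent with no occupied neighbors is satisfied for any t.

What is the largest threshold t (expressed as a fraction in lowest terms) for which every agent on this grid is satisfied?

(1,5)2 1/2
(2,2)1 3/3
(2,3)1 5/5
(2,4)1 4/6
(2,5)2 1/4
(3,2)1 6/6
(3,3)1 8/8
(3,4)1 6/7
(3,5)1 3/4
(4,1)1 2/2
(4,2)1 4/4
(4,3)1 5/5
(4,4)1 4/4
(5,6)1 0/2
(6,1)2 1/1
(6,2)2 2/2
(6,3)2 2/2
(6,4)2 2/2
(6,5)2 2/3
(6,6)2 1/2
The smallest same-type fraction is 0/2 at (5,6), which reduces to 0/1. Any threshold above that leaves this agent unsatisfied.

0/1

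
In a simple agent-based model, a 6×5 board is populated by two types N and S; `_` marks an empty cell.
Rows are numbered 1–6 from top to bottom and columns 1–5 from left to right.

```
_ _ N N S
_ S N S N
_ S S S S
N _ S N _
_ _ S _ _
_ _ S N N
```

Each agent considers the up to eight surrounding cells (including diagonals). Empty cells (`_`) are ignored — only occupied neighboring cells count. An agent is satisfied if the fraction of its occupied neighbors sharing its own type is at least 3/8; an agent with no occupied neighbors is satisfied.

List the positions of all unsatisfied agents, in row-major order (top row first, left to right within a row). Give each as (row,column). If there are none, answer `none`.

Row 1: (1,3)N 2/4 ok · (1,4)N 3/5 ok · (1,5)S 1/3 unhappy
Row 2: (2,2)S 2/4 ok · (2,3)N 2/7 unhappy · (2,4)S 4/8 ok · (2,5)N 1/5 unhappy
Row 3: (3,2)S 3/5 ok · (3,3)S 5/7 ok · (3,4)S 4/7 ok · (3,5)S 2/4 ok
Row 4: (4,1)N 0/1 unhappy · (4,3)S 4/5 ok · (4,4)N 0/5 unhappy
Row 5: (5,3)S 2/4 ok
Row 6: (6,3)S 1/2 ok · (6,4)N 1/3 unhappy · (6,5)N 1/1 ok

(1,5), (2,3), (2,5), (4,1), (4,4), (6,4)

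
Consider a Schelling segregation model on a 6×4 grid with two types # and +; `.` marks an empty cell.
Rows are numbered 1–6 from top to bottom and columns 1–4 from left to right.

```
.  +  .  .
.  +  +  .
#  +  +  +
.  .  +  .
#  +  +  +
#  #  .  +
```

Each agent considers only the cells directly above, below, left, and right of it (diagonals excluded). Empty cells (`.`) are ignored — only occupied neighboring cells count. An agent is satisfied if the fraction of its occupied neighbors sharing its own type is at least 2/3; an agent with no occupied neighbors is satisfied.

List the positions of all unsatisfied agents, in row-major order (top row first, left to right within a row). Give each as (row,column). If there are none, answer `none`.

Row 1: (1,2)+ 1/1 ok
Row 2: (2,2)+ 3/3 ok · (2,3)+ 2/2 ok
Row 3: (3,1)# 0/1 unhappy · (3,2)+ 2/3 ok · (3,3)+ 4/4 ok · (3,4)+ 1/1 ok
Row 4: (4,3)+ 2/2 ok
Row 5: (5,1)# 1/2 unhappy · (5,2)+ 1/3 unhappy · (5,3)+ 3/3 ok · (5,4)+ 2/2 ok
Row 6: (6,1)# 2/2 ok · (6,2)# 1/2 unhappy · (6,4)+ 1/1 ok

(3,1), (5,1), (5,2), (6,2)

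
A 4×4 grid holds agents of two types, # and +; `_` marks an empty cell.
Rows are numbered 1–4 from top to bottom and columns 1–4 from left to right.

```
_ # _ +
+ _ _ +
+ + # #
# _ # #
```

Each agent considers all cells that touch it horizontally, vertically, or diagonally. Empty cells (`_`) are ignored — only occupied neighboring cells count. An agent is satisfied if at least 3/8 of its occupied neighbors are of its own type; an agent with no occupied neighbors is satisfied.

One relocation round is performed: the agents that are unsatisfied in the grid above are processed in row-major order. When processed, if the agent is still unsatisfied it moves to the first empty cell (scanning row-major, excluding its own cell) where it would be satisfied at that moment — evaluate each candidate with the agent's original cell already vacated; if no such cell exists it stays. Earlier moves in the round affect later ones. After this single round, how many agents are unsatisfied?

Initially unsatisfied (in order): (1,2), (2,4), (4,1).
  (1,2) → (2,3).
  (2,4) → (1,1).
  (4,1) → (1,3).
Resulting grid:
+ _ # +
+ _ # _
+ + # #
_ _ # #
Unsatisfied now: (1,4).

1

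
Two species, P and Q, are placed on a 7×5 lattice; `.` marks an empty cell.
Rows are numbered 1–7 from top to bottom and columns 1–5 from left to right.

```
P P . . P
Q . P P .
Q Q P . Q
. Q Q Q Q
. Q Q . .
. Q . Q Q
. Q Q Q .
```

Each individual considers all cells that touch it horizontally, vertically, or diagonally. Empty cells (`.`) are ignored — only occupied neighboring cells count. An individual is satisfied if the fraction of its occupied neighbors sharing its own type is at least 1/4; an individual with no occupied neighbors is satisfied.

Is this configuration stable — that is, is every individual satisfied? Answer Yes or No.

(1,1)P 1/2 ✓
(1,2)P 2/3 ✓
(1,5)P 1/1 ✓
(2,1)Q 2/4 ✓
(2,3)P 3/4 ✓
(2,4)P 3/4 ✓
(3,1)Q 3/3 ✓
(3,2)Q 4/6 ✓
(3,3)P 2/6 ✓
(3,5)Q 2/3 ✓
(4,2)Q 5/6 ✓
(4,3)Q 5/6 ✓
(4,4)Q 4/5 ✓
(4,5)Q 2/2 ✓
(5,2)Q 4/4 ✓
(5,3)Q 6/6 ✓
(6,2)Q 4/4 ✓
(6,4)Q 4/4 ✓
(6,5)Q 2/2 ✓
(7,2)Q 2/2 ✓
(7,3)Q 4/4 ✓
(7,4)Q 3/3 ✓
All meet the threshold, so the configuration is stable.

Yes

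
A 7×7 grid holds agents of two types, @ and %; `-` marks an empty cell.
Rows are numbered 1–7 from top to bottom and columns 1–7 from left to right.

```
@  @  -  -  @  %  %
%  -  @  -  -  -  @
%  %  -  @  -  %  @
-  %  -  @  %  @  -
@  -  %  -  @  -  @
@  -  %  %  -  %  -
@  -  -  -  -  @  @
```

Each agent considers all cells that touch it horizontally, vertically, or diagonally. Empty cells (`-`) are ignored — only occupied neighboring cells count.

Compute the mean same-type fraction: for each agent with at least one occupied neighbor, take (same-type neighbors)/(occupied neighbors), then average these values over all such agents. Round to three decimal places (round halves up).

0.558

Row 1: (1,1)@ 1/2 · (1,2)@ 2/3 · (1,5)@ 0/1 · (1,6)% 1/3 · (1,7)% 1/2
Row 2: (2,1)% 2/4 · (2,3)@ 2/3 · (2,7)@ 1/4
Row 3: (3,1)% 3/3 · (3,2)% 3/4 · (3,4)@ 2/3 · (3,6)% 1/4 · (3,7)@ 2/3
Row 4: (4,2)% 3/4 · (4,4)@ 2/4 · (4,5)% 1/5 · (4,6)@ 3/5
Row 5: (5,1)@ 1/2 · (5,3)% 3/4 · (5,5)@ 2/5 · (5,7)@ 1/2
Row 6: (6,1)@ 2/2 · (6,3)% 2/2 · (6,4)% 2/3 · (6,6)% 0/4
Row 7: (7,1)@ 1/1 · (7,6)@ 1/2 · (7,7)@ 1/2
Sum over 28 agents: 1/2 + 2/3 + 0/1 + 1/3 + 1/2 + 2/4 + 2/3 + 1/4 + 3/3 + 3/4 + 2/3 + 1/4 + 2/3 + 3/4 + 2/4 + 1/5 + 3/5 + 1/2 + 3/4 + 2/5 + 1/2 + 2/2 + 2/2 + 2/3 + 0/4 + 1/1 + 1/2 + 1/2 = 937/60; mean = 937/60 ÷ 28 = 937/1680 = 0.557738… → 0.558.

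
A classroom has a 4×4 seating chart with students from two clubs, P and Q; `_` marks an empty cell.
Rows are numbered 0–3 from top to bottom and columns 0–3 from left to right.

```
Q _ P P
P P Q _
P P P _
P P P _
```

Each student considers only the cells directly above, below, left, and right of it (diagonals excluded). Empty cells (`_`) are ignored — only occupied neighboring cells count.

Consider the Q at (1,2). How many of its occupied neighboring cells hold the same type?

Occupied neighbors of (1,2): (0,2)=P, (2,2)=P, (1,1)=P.
Same type (Q): 0 of 3.

0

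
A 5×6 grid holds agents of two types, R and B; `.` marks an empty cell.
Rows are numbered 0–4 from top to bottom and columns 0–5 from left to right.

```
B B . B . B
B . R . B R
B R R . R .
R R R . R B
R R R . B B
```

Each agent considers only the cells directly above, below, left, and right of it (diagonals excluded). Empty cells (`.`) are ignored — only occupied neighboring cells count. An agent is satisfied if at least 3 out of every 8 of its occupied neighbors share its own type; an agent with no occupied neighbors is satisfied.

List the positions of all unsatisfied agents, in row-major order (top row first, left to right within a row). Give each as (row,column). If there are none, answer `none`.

Row 0: (0,0)B 2/2 ok · (0,1)B 1/1 ok · (0,3)B 0/0 ok · (0,5)B 0/1 unhappy
Row 1: (1,0)B 2/2 ok · (1,2)R 1/1 ok · (1,4)B 0/2 unhappy · (1,5)R 0/2 unhappy
Row 2: (2,0)B 1/3 unhappy · (2,1)R 2/3 ok · (2,2)R 3/3 ok · (2,4)R 1/2 ok
Row 3: (3,0)R 2/3 ok · (3,1)R 4/4 ok · (3,2)R 3/3 ok · (3,4)R 1/3 unhappy · (3,5)B 1/2 ok
Row 4: (4,0)R 2/2 ok · (4,1)R 3/3 ok · (4,2)R 2/2 ok · (4,4)B 1/2 ok · (4,5)B 2/2 ok

(0,5), (1,4), (1,5), (2,0), (3,4)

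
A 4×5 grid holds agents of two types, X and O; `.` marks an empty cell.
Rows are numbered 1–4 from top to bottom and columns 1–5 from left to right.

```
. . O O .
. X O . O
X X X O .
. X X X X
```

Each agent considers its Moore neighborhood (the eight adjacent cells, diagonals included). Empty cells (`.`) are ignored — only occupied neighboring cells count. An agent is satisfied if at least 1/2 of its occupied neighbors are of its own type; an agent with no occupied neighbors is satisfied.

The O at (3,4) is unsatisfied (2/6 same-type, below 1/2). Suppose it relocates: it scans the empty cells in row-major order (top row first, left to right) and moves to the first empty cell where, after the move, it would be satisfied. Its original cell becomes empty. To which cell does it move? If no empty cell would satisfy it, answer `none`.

Vacating (3,4). Empty cells in order:
  (1,1): 0/1 same-type → still unsatisfied.
  (1,2): 2/3 same-type → satisfied — stop here.

(1,2)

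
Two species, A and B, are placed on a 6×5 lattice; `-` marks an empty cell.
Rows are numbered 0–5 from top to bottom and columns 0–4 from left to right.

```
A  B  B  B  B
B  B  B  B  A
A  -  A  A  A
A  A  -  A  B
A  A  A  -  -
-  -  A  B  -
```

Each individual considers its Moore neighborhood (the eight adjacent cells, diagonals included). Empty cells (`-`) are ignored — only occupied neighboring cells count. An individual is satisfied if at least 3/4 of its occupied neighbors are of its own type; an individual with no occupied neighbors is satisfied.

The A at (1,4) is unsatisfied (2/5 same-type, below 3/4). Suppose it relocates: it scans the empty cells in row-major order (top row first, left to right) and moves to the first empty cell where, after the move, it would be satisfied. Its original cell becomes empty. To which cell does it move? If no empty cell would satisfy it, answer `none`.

(3,2)

Vacating (1,4). Empty cells in order:
  (2,1): 4/7 same-type → still unsatisfied.
  (3,2): 6/6 same-type → satisfied — stop here.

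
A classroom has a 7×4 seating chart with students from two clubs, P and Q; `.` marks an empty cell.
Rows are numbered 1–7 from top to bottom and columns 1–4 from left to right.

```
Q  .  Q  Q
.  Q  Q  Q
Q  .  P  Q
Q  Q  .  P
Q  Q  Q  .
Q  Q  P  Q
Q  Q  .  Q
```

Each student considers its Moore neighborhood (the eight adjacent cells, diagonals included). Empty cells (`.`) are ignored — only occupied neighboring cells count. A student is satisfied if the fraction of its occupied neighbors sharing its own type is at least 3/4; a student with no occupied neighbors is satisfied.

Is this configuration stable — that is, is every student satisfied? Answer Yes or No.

(1,1)Q 1/1 ok
(1,3)Q 4/4 ok
(1,4)Q 3/3 ok
(2,2)Q 4/5 ok
(2,3)Q 5/6 ok
(2,4)Q 4/5 ok
(3,1)Q 3/3 ok
(3,3)P 1/6 unhappy
(3,4)Q 2/4 unhappy
(4,1)Q 4/4 ok
(4,2)Q 5/6 ok
(4,4)P 1/3 unhappy
(5,1)Q 5/5 ok
(5,2)Q 6/7 ok
(5,3)Q 4/6 unhappy
(6,1)Q 5/5 ok
(6,2)Q 6/7 ok
(6,3)P 0/6 unhappy
(6,4)Q 2/3 unhappy
(7,1)Q 3/3 ok
(7,2)Q 3/4 ok
(7,4)Q 1/2 unhappy
For instance (3,3) has only 1/6 same-type neighbors, below 3/4.

No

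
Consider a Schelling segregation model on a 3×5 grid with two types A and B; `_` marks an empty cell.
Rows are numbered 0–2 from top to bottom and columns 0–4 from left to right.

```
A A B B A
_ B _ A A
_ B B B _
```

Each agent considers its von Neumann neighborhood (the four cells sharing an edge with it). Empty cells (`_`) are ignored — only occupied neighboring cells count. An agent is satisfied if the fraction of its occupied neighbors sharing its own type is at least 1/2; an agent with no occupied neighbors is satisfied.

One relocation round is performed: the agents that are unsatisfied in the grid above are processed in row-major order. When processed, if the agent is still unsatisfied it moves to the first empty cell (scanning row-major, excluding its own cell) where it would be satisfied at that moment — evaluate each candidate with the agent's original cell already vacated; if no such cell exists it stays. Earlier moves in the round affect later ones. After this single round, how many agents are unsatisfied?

0

Initially unsatisfied (in order): (0,1), (0,3), (1,3).
  (0,1) → (1,0).
  (0,3) → (0,1).
  (1,3): now satisfied by earlier moves; stays.
Resulting grid:
A B B _ A
A B _ A A
_ B B B _
All satisfied now.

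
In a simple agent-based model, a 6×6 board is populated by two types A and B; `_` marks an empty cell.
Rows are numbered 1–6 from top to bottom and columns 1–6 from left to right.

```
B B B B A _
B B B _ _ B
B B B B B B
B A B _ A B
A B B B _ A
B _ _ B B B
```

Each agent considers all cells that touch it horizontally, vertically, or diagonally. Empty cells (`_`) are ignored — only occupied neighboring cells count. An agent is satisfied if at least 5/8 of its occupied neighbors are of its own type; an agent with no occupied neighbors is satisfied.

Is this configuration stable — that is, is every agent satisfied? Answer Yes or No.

No

Row 1: (1,1)B 3/3 satisfied · (1,2)B 5/5 satisfied · (1,3)B 4/4 satisfied · (1,4)B 2/3 satisfied · (1,5)A 0/2 not
Row 2: (2,1)B 5/5 satisfied · (2,2)B 8/8 satisfied · (2,3)B 7/7 satisfied · (2,6)B 2/3 satisfied
Row 3: (3,1)B 4/5 satisfied · (3,2)B 7/8 satisfied · (3,3)B 5/6 satisfied · (3,4)B 4/5 satisfied · (3,5)B 4/5 satisfied · (3,6)B 3/4 satisfied
Row 4: (4,1)B 3/5 not · (4,2)A 1/8 not · (4,3)B 6/7 satisfied · (4,5)A 1/6 not · (4,6)B 2/4 not
Row 5: (5,1)A 1/4 not · (5,2)B 4/6 satisfied · (5,3)B 4/5 satisfied · (5,4)B 4/5 satisfied · (5,6)A 1/4 not
Row 6: (6,1)B 1/2 not · (6,4)B 3/3 satisfied · (6,5)B 3/4 satisfied · (6,6)B 1/2 not
For instance (1,5) has only 0/2 same-type neighbors, below 5/8.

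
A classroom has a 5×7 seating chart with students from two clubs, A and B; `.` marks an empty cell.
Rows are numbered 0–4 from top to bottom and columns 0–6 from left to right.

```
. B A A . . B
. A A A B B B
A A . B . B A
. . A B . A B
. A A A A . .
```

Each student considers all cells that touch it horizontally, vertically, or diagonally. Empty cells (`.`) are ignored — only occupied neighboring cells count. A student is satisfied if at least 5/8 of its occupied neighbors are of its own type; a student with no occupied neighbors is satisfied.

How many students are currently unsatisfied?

8

Row 0: (0,1)B 0/3 unhappy · (0,2)A 4/5 ok · (0,3)A 3/4 ok · (0,6)B 2/2 ok
Row 1: (1,1)A 4/5 ok · (1,2)A 5/7 ok · (1,3)A 3/5 unhappy · (1,4)B 3/5 unhappy · (1,5)B 4/5 ok · (1,6)B 3/4 ok
Row 2: (2,0)A 2/2 ok · (2,1)A 4/4 ok · (2,3)B 2/5 unhappy · (2,5)B 4/6 ok · (2,6)A 1/5 unhappy
Row 3: (3,2)A 4/6 ok · (3,3)B 1/5 unhappy · (3,5)A 2/4 unhappy · (3,6)B 1/3 unhappy
Row 4: (4,1)A 2/2 ok · (4,2)A 3/4 ok · (4,3)A 3/4 ok · (4,4)A 2/3 ok
Unsatisfied: (0,1), (1,3), (1,4), (2,3), (2,6), (3,3), (3,5), (3,6) — 8 in total.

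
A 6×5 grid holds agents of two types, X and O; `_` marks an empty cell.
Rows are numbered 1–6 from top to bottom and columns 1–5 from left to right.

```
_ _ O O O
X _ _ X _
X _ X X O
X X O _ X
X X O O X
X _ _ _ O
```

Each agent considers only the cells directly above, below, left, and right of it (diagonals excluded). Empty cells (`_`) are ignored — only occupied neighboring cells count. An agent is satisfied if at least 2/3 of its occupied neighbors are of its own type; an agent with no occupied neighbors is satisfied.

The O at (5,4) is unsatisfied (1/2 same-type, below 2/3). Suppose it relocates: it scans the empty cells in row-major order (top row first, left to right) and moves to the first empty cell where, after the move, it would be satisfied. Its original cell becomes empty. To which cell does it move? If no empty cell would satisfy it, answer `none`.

Vacating (5,4). Empty cells in order:
  (1,1): 0/1 same-type → still unsatisfied.
  (1,2): 1/1 same-type → satisfied — stop here.

(1,2)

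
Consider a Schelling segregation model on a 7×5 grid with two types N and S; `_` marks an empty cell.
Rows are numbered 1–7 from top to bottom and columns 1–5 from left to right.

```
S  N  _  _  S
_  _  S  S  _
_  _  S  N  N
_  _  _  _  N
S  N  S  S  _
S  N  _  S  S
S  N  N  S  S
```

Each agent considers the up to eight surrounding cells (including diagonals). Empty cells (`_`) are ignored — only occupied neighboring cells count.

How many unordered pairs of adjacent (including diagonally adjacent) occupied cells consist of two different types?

18

Scan each occupied cell's neighbors to the right and below (and the two forward diagonals) so each pair is counted once.
From row 1: 2 unlike of 3 pairs (running 2/3).
From row 2: 3 unlike of 6 pairs (running 5/9).
From row 3: 1 unlike of 4 pairs (running 6/13).
From row 4: 1 unlike of 1 pairs (running 7/14).
From row 5: 5 unlike of 11 pairs (running 12/25).
From row 6: 4 unlike of 12 pairs (running 16/37).
From row 7: 2 unlike of 4 pairs (running 18/41).
Total adjacent occupied pairs: 41; unlike-type pairs: 18.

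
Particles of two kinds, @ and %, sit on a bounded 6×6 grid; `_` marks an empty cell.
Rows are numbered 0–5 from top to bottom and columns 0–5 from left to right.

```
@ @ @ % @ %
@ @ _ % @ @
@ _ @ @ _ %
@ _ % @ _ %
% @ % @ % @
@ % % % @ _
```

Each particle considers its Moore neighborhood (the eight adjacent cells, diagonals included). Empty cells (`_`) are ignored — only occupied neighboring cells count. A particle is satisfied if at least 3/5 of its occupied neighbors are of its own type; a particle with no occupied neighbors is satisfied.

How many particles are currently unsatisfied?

18

Row 0: (0,0)@ 3/3 ok · (0,1)@ 4/4 ok · (0,2)@ 2/4 unhappy · (0,3)% 1/4 unhappy · (0,4)@ 2/5 unhappy · (0,5)% 0/3 unhappy
Row 1: (1,0)@ 4/4 ok · (1,1)@ 6/6 ok · (1,3)% 1/6 unhappy · (1,4)@ 3/7 unhappy · (1,5)@ 2/4 unhappy
Row 2: (2,0)@ 3/3 ok · (2,2)@ 3/5 ok · (2,3)@ 3/5 ok · (2,5)% 1/3 unhappy
Row 3: (3,0)@ 2/3 ok · (3,2)% 1/6 unhappy · (3,3)@ 3/6 unhappy · (3,5)% 2/3 ok
Row 4: (4,0)% 1/4 unhappy · (4,1)@ 2/7 unhappy · (4,2)% 4/7 unhappy · (4,3)@ 2/7 unhappy · (4,4)% 2/6 unhappy · (4,5)@ 1/3 unhappy
Row 5: (5,0)@ 1/3 unhappy · (5,1)% 3/5 ok · (5,2)% 3/5 ok · (5,3)% 3/5 ok · (5,4)@ 2/4 unhappy
Unsatisfied: (0,2), (0,3), (0,4), (0,5), (1,3), (1,4), (1,5), (2,5), (3,2), (3,3), (4,0), (4,1), (4,2), (4,3), (4,4), (4,5), (5,0), (5,4) — 18 in total.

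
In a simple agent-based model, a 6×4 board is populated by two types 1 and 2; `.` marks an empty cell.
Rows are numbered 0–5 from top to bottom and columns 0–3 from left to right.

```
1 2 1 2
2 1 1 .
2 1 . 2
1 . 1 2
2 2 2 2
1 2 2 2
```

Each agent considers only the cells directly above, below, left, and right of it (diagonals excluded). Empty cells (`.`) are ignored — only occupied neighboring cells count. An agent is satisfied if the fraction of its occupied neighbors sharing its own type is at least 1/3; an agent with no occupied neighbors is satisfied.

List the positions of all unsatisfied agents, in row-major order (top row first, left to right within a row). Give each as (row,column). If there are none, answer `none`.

(0,0), (0,1), (0,3), (3,0), (3,2), (5,0)

Row 0: (0,0)1 0/2 not · (0,1)2 0/3 not · (0,2)1 1/3 satisfied · (0,3)2 0/1 not
Row 1: (1,0)2 1/3 satisfied · (1,1)1 2/4 satisfied · (1,2)1 2/2 satisfied
Row 2: (2,0)2 1/3 satisfied · (2,1)1 1/2 satisfied · (2,3)2 1/1 satisfied
Row 3: (3,0)1 0/2 not · (3,2)1 0/2 not · (3,3)2 2/3 satisfied
Row 4: (4,0)2 1/3 satisfied · (4,1)2 3/3 satisfied · (4,2)2 3/4 satisfied · (4,3)2 3/3 satisfied
Row 5: (5,0)1 0/2 not · (5,1)2 2/3 satisfied · (5,2)2 3/3 satisfied · (5,3)2 2/2 satisfied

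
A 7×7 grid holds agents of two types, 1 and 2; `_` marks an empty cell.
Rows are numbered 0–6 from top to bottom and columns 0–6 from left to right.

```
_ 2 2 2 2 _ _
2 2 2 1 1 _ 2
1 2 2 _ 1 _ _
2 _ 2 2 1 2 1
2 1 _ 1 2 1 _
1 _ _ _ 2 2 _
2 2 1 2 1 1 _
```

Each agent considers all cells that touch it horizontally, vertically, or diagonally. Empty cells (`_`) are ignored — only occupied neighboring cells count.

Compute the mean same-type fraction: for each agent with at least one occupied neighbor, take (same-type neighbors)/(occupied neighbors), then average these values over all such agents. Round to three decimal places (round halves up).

Row 0: (0,1)2 4/4 · (0,2)2 4/5 · (0,3)2 3/5 · (0,4)2 1/3
Row 1: (1,0)2 3/4 · (1,1)2 6/7 · (1,2)2 6/7 · (1,3)1 2/7 · (1,4)1 2/4 · (1,6)2 — no occupied neighbors
Row 2: (2,0)1 0/4 · (2,1)2 6/7 · (2,2)2 5/6 · (2,4)1 3/5
Row 3: (3,0)2 2/4 · (3,2)2 3/5 · (3,3)2 3/6 · (3,4)1 3/6 · (3,5)2 1/5 · (3,6)1 1/2
Row 4: (4,0)2 1/3 · (4,1)1 1/4 · (4,3)1 1/5 · (4,4)2 4/7 · (4,5)1 2/6
Row 5: (5,0)1 1/4 · (5,4)2 3/7 · (5,5)2 2/5
Row 6: (6,0)2 1/2 · (6,1)2 1/3 · (6,2)1 0/2 · (6,3)2 1/3 · (6,4)1 1/4 · (6,5)1 1/3
Sum over 33 agents: 4/4 + 4/5 + 3/5 + 1/3 + 3/4 + 6/7 + 6/7 + 2/7 + 2/4 + 0/4 + 6/7 + 5/6 + 3/5 + 2/4 + 3/5 + 3/6 + 3/6 + 1/5 + 1/2 + 1/3 + 1/4 + 1/5 + 4/7 + 2/6 + 1/4 + 3/7 + 2/5 + 1/2 + 1/3 + 0/2 + 1/3 + 1/4 + 1/3 = 1637/105; mean = 1637/105 ÷ 33 = 1637/3465 = 0.472438… → 0.472.

0.472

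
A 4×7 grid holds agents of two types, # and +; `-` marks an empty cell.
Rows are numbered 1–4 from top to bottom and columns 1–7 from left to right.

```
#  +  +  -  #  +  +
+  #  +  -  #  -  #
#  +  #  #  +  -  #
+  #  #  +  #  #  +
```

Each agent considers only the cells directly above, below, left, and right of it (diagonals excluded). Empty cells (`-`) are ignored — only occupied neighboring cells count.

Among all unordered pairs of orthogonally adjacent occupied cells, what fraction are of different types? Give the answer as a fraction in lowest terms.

23/32

Scan each occupied cell's neighbors to the right and below so each pair is counted once.
Row 1: #(1,1)–+(1,2)≠ #(1,1)–+(2,1)≠ +(1,2)–+(1,3)= +(1,2)–#(2,2)≠ +(1,3)–+(2,3)= #(1,5)–+(1,6)≠ #(1,5)–#(2,5)= +(1,6)–+(1,7)= +(1,7)–#(2,7)≠  → 5/9 unlike.
Row 2: +(2,1)–#(2,2)≠ +(2,1)–#(3,1)≠ #(2,2)–+(2,3)≠ #(2,2)–+(3,2)≠ +(2,3)–#(3,3)≠ #(2,5)–+(3,5)≠ #(2,7)–#(3,7)=  → 6/7 unlike.
Row 3: #(3,1)–+(3,2)≠ #(3,1)–+(4,1)≠ +(3,2)–#(3,3)≠ +(3,2)–#(4,2)≠ #(3,3)–#(3,4)= #(3,3)–#(4,3)= #(3,4)–+(3,5)≠ #(3,4)–+(4,4)≠ +(3,5)–#(4,5)≠ #(3,7)–+(4,7)≠  → 8/10 unlike.
Row 4: +(4,1)–#(4,2)≠ #(4,2)–#(4,3)= #(4,3)–+(4,4)≠ +(4,4)–#(4,5)≠ #(4,5)–#(4,6)= #(4,6)–+(4,7)≠  → 4/6 unlike.
Total adjacent occupied pairs: 32; unlike-type pairs: 23.
23/32 is already in lowest terms.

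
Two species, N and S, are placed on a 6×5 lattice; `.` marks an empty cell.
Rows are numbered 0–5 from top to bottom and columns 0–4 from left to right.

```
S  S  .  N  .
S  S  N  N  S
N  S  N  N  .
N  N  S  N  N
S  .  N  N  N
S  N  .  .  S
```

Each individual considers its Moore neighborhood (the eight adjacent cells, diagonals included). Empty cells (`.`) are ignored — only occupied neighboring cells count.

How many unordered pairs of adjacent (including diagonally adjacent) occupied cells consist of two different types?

25

Scan each occupied cell's neighbors to the right and below (and the two forward diagonals) so each pair is counted once.
From row 0: 2 unlike of 9 pairs (running 2/9).
From row 1: 7 unlike of 15 pairs (running 9/24).
From row 2: 6 unlike of 14 pairs (running 15/38).
From row 3: 6 unlike of 14 pairs (running 21/52).
From row 4: 3 unlike of 7 pairs (running 24/59).
From row 5: 1 unlike of 1 pairs (running 25/60).
Total adjacent occupied pairs: 60; unlike-type pairs: 25.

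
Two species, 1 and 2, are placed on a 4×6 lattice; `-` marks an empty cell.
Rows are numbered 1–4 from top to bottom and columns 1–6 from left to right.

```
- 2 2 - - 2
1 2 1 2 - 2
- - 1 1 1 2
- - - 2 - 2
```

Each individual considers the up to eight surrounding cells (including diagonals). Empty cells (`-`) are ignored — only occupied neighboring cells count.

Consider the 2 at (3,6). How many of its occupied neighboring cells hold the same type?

Occupied neighbors of (3,6): (2,6)=2, (3,5)=1, (4,6)=2.
Same type (2): 2 of 3.

2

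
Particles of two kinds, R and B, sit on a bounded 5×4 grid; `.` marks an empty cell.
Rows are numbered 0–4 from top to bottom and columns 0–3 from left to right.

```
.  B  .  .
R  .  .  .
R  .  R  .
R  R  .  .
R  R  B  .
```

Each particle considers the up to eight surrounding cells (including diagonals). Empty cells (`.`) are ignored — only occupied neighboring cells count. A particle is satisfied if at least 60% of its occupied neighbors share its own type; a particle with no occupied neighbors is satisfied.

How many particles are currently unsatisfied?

3

(0,1)B 0/1 ✗
(1,0)R 1/2 ✗
(2,0)R 3/3 ✓
(2,2)R 1/1 ✓
(3,0)R 4/4 ✓
(3,1)R 5/6 ✓
(4,0)R 3/3 ✓
(4,1)R 3/4 ✓
(4,2)B 0/2 ✗
Unsatisfied: (0,1), (1,0), (4,2) — 3 in total.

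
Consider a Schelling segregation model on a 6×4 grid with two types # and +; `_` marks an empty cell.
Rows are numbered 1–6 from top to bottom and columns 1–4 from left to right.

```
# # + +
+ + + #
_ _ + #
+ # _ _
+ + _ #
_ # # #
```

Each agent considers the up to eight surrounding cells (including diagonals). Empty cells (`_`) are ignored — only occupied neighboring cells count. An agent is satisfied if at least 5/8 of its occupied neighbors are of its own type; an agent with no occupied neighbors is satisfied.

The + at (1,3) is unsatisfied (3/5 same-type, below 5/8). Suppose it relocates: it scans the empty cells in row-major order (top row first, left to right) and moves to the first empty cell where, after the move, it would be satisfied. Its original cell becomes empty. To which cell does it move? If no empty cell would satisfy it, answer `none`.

(3,1)

Vacating (1,3). Empty cells in order:
  (3,1): 3/4 same-type → satisfied — stop here.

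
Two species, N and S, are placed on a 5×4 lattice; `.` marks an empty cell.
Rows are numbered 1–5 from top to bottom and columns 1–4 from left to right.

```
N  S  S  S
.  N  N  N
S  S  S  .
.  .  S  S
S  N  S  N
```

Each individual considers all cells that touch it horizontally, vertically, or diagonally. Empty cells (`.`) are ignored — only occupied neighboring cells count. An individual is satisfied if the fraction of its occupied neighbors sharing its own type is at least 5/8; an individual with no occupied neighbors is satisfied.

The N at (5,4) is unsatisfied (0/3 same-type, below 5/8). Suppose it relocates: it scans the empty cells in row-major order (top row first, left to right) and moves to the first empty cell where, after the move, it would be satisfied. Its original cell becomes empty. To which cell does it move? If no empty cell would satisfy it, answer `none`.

none

Vacating (5,4). Empty cells in order:
  (2,1): 2/5 same-type → still unsatisfied.
  (3,4): 2/5 same-type → still unsatisfied.
  (4,1): 1/4 same-type → still unsatisfied.
  (4,2): 1/7 same-type → still unsatisfied.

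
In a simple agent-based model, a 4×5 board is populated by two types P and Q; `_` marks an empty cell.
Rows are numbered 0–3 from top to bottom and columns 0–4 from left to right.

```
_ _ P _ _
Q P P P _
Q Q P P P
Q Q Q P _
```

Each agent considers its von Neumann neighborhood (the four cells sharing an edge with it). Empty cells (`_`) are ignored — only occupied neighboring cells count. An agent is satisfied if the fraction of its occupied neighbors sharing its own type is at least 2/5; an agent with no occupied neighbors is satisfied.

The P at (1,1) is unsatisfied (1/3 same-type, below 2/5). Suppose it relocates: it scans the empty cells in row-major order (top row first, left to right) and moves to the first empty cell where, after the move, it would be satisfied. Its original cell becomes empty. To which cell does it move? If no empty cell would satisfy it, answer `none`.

(0,1)

Vacating (1,1). Empty cells in order:
  (0,0): 0/1 same-type → still unsatisfied.
  (0,1): 1/1 same-type → satisfied — stop here.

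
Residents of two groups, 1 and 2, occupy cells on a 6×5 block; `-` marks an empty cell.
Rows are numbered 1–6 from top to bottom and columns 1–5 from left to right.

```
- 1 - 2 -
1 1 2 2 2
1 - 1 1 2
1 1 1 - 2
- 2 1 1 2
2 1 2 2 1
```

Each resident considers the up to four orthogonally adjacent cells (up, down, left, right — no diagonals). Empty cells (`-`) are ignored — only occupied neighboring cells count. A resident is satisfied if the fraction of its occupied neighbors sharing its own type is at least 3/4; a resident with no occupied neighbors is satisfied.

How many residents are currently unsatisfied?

15

(1,2)1 1/1 satisfied
(1,4)2 1/1 satisfied
(2,1)1 2/2 satisfied
(2,2)1 2/3 not
(2,3)2 1/3 not
(2,4)2 3/4 satisfied
(2,5)2 2/2 satisfied
(3,1)1 2/2 satisfied
(3,3)1 2/3 not
(3,4)1 1/3 not
(3,5)2 2/3 not
(4,1)1 2/2 satisfied
(4,2)1 2/3 not
(4,3)1 3/3 satisfied
(4,5)2 2/2 satisfied
(5,2)2 0/3 not
(5,3)1 2/4 not
(5,4)1 1/3 not
(5,5)2 1/3 not
(6,1)2 0/1 not
(6,2)1 0/3 not
(6,3)2 1/3 not
(6,4)2 1/3 not
(6,5)1 0/2 not
Unsatisfied: (2,2), (2,3), (3,3), (3,4), (3,5), (4,2), (5,2), (5,3), (5,4), (5,5), (6,1), (6,2), (6,3), (6,4), (6,5) — 15 in total.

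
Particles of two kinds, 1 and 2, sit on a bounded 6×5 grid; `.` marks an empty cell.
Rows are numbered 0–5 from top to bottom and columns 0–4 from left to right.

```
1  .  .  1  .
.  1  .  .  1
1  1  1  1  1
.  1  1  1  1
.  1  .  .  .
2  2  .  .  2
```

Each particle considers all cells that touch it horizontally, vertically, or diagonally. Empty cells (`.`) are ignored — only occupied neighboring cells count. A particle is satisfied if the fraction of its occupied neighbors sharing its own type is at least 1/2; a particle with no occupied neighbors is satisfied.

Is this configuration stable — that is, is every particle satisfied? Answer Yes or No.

Yes

Row 0: (0,0)1 1/1 satisfied · (0,3)1 1/1 satisfied
Row 1: (1,1)1 4/4 satisfied · (1,4)1 3/3 satisfied
Row 2: (2,0)1 3/3 satisfied · (2,1)1 5/5 satisfied · (2,2)1 6/6 satisfied · (2,3)1 6/6 satisfied · (2,4)1 4/4 satisfied
Row 3: (3,1)1 5/5 satisfied · (3,2)1 6/6 satisfied · (3,3)1 5/5 satisfied · (3,4)1 3/3 satisfied
Row 4: (4,1)1 2/4 satisfied
Row 5: (5,0)2 1/2 satisfied · (5,1)2 1/2 satisfied · (5,4)2 0/0 satisfied
All meet the threshold, so the configuration is stable.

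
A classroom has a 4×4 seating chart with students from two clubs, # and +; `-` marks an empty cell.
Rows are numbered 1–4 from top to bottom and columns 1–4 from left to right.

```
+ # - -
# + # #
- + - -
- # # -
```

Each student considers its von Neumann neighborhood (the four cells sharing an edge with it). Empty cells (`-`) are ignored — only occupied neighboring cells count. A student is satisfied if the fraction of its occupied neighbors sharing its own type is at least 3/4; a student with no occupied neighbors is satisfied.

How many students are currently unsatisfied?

7

Row 1: (1,1)+ 0/2 not · (1,2)# 0/2 not
Row 2: (2,1)# 0/2 not · (2,2)+ 1/4 not · (2,3)# 1/2 not · (2,4)# 1/1 satisfied
Row 3: (3,2)+ 1/2 not
Row 4: (4,2)# 1/2 not · (4,3)# 1/1 satisfied
Unsatisfied: (1,1), (1,2), (2,1), (2,2), (2,3), (3,2), (4,2) — 7 in total.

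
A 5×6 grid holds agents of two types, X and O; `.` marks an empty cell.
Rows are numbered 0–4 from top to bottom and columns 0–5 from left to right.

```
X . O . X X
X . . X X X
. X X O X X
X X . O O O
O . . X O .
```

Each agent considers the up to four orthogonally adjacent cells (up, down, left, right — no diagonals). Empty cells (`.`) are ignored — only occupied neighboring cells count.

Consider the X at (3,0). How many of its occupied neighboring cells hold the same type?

Occupied neighbors of (3,0): (4,0)=O, (3,1)=X.
Same type (X): 1 of 2.

1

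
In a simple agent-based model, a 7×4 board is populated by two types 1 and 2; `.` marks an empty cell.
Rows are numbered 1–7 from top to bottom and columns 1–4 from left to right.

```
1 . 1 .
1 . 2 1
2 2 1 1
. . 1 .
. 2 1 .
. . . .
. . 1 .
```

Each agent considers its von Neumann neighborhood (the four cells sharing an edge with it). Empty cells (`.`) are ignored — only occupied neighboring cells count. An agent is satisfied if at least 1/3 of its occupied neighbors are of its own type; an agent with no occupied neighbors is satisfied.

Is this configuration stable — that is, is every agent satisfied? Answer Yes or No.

No

Row 1: (1,1)1 1/1 ok · (1,3)1 0/1 unhappy
Row 2: (2,1)1 1/2 ok · (2,3)2 0/3 unhappy · (2,4)1 1/2 ok
Row 3: (3,1)2 1/2 ok · (3,2)2 1/2 ok · (3,3)1 2/4 ok · (3,4)1 2/2 ok
Row 4: (4,3)1 2/2 ok
Row 5: (5,2)2 0/1 unhappy · (5,3)1 1/2 ok
Row 7: (7,3)1 0/0 ok
For instance (1,3) has only 0/1 same-type neighbors, below 1/3.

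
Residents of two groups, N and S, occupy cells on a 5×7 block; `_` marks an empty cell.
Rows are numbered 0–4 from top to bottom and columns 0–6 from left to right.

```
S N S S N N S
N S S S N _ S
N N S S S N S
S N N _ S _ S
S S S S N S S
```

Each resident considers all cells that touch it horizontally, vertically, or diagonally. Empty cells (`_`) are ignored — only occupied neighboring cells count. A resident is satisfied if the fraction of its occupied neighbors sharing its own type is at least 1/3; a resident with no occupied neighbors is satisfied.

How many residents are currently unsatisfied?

(0,0)S 1/3 ✓
(0,1)N 1/5 ✗
(0,2)S 4/5 ✓
(0,3)S 3/5 ✓
(0,4)N 2/4 ✓
(0,5)N 2/4 ✓
(0,6)S 1/2 ✓
(1,0)N 3/5 ✓
(1,1)S 4/8 ✓
(1,2)S 6/8 ✓
(1,3)S 6/8 ✓
(1,4)N 3/7 ✓
(1,6)S 2/4 ✓
(2,0)N 3/5 ✓
(2,1)N 4/8 ✓
(2,2)S 4/7 ✓
(2,3)S 5/7 ✓
(2,4)S 3/5 ✓
(2,5)N 1/6 ✗
(2,6)S 2/3 ✓
(3,0)S 2/5 ✓
(3,1)N 3/8 ✓
(3,2)N 2/7 ✗
(3,4)S 4/6 ✓
(3,6)S 3/4 ✓
(4,0)S 2/3 ✓
(4,1)S 3/5 ✓
(4,2)S 2/4 ✓
(4,3)S 2/4 ✓
(4,4)N 0/3 ✗
(4,5)S 3/4 ✓
(4,6)S 2/2 ✓
Unsatisfied: (0,1), (2,5), (3,2), (4,4) — 4 in total.

4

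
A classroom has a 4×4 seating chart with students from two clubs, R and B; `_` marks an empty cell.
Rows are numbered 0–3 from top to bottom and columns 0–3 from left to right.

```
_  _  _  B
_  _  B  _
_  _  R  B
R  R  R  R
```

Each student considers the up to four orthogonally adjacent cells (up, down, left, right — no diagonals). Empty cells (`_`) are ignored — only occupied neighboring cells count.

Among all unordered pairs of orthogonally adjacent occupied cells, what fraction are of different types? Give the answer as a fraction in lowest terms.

3/7

Scan each occupied cell's neighbors to the right and below so each pair is counted once.
From row 1: 1 unlike of 1 pairs (running 1/1).
From row 2: 2 unlike of 3 pairs (running 3/4).
From row 3: 0 unlike of 3 pairs (running 3/7).
Total adjacent occupied pairs: 7; unlike-type pairs: 3.
3/7 is already in lowest terms.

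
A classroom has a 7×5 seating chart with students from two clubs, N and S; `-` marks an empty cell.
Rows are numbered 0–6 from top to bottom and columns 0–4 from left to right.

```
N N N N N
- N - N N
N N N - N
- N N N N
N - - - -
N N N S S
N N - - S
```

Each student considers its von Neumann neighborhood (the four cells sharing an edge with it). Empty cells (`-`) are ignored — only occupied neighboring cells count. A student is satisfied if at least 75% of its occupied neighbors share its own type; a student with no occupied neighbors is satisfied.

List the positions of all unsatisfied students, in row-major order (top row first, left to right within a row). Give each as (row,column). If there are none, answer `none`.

(0,0)N 1/1 satisfied
(0,1)N 3/3 satisfied
(0,2)N 2/2 satisfied
(0,3)N 3/3 satisfied
(0,4)N 2/2 satisfied
(1,1)N 2/2 satisfied
(1,3)N 2/2 satisfied
(1,4)N 3/3 satisfied
(2,0)N 1/1 satisfied
(2,1)N 4/4 satisfied
(2,2)N 2/2 satisfied
(2,4)N 2/2 satisfied
(3,1)N 2/2 satisfied
(3,2)N 3/3 satisfied
(3,3)N 2/2 satisfied
(3,4)N 2/2 satisfied
(4,0)N 1/1 satisfied
(5,0)N 3/3 satisfied
(5,1)N 3/3 satisfied
(5,2)N 1/2 not
(5,3)S 1/2 not
(5,4)S 2/2 satisfied
(6,0)N 2/2 satisfied
(6,1)N 2/2 satisfied
(6,4)S 1/1 satisfied

(5,2), (5,3)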